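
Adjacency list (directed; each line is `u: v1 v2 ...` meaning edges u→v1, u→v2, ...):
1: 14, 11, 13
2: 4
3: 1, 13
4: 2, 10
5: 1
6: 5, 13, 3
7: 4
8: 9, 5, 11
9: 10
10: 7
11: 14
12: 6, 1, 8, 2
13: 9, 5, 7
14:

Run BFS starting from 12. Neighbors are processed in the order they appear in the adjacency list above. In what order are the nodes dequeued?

Visit 12; enqueue 6, 1, 8, 2 → queue [6, 1, 8, 2]
Visit 6; enqueue 5, 13, 3 → queue [1, 8, 2, 5, 13, 3]
Visit 1; enqueue 14, 11 → queue [8, 2, 5, 13, 3, 14, 11]
Visit 8; enqueue 9 → queue [2, 5, 13, 3, 14, 11, 9]
Visit 2; enqueue 4 → queue [5, 13, 3, 14, 11, 9, 4]
Visit 5 → queue [13, 3, 14, 11, 9, 4]
Visit 13; enqueue 7 → queue [3, 14, 11, 9, 4, 7]
Visit 3 → queue [14, 11, 9, 4, 7]
Visit 14 → queue [11, 9, 4, 7]
Visit 11 → queue [9, 4, 7]
Visit 9; enqueue 10 → queue [4, 7, 10]
Visit 4 → queue [7, 10]
Visit 7 → queue [10]
Visit 10 → queue []

12 -> 6 -> 1 -> 8 -> 2 -> 5 -> 13 -> 3 -> 14 -> 11 -> 9 -> 4 -> 7 -> 10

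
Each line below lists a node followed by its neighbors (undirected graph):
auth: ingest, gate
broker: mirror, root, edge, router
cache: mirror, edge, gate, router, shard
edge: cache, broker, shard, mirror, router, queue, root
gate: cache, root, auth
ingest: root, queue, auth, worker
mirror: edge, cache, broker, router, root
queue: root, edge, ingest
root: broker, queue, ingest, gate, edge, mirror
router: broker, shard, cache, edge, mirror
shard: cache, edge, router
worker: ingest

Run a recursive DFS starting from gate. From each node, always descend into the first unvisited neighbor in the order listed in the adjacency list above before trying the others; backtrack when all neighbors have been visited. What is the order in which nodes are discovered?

gate cache mirror edge broker root queue ingest auth worker router shard

Visit gate
gate → cache
cache → mirror
mirror → edge
edge → broker
broker → root
root → queue
queue → ingest
ingest → auth
ingest → worker
broker → router
router → shard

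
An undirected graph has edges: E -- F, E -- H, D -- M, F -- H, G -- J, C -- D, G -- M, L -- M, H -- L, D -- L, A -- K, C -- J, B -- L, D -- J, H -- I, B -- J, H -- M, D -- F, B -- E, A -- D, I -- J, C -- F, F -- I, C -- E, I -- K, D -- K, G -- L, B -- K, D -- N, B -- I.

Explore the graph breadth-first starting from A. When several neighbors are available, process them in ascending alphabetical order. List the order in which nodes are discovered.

Visit A; enqueue D, K → queue [D, K]
Visit D; enqueue C, F, J, L, M, N → queue [K, C, F, J, L, M, N]
Visit K; enqueue B, I → queue [C, F, J, L, M, N, B, I]
Visit C; enqueue E → queue [F, J, L, M, N, B, I, E]
Visit F; enqueue H → queue [J, L, M, N, B, I, E, H]
Visit J; enqueue G → queue [L, M, N, B, I, E, H, G]
Visit L → queue [M, N, B, I, E, H, G]
Visit M → queue [N, B, I, E, H, G]
Visit N → queue [B, I, E, H, G]
Visit B → queue [I, E, H, G]
Visit I → queue [E, H, G]
Visit E → queue [H, G]
Visit H → queue [G]
Visit G → queue []

A D K C F J L M N B I E H G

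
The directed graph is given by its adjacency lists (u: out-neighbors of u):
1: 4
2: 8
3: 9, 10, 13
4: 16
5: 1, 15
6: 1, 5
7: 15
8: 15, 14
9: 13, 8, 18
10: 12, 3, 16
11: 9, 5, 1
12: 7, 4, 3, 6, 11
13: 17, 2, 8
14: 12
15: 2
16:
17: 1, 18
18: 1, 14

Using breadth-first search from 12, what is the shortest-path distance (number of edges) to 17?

3

Level 0: 12
Level 1: 3, 4, 6, 7, 11
Level 2: 1, 5, 9, 10, 13, 15, 16
Level 3: 2, 8, 17, 18
Level 4: 14
17 first appears at level 3.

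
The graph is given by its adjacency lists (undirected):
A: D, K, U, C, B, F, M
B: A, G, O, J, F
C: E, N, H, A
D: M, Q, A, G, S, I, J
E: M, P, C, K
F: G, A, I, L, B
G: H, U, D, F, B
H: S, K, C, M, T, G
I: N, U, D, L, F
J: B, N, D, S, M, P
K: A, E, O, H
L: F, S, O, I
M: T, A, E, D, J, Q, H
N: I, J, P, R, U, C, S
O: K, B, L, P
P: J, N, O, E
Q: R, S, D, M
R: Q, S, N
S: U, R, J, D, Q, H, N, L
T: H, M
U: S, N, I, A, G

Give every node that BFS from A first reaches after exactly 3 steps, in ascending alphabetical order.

Level 0: A
Level 1: B, C, D, F, K, M, U
Level 2: E, G, H, I, J, L, N, O, Q, S, T
Level 3: P, R

P, R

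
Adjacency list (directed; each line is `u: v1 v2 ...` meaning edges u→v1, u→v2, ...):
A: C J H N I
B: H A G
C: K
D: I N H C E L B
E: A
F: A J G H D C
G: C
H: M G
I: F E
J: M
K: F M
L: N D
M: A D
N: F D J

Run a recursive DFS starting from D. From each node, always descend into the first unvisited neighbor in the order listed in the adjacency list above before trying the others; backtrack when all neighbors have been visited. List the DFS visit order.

Visit D
D → I
I → F
F → A
A → C
C → K
K → M
A → J
A → H
H → G
A → N
I → E
D → L
D → B

D, I, F, A, C, K, M, J, H, G, N, E, L, B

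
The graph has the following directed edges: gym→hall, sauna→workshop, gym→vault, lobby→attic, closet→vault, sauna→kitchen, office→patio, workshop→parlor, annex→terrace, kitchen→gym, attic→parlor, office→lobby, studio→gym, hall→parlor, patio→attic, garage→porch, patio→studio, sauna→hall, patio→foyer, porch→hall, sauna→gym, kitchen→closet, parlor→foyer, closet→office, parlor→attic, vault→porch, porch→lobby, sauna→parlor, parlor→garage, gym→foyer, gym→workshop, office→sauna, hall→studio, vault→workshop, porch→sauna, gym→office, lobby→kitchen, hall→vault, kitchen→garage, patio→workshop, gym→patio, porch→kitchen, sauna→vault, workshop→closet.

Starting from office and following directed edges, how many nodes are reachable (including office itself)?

16

BFS from office visits: office, lobby, patio, sauna, attic, kitchen, foyer, studio, workshop, gym, hall, parlor, vault, closet, garage, porch
Reachable nodes: 16 of 18 total.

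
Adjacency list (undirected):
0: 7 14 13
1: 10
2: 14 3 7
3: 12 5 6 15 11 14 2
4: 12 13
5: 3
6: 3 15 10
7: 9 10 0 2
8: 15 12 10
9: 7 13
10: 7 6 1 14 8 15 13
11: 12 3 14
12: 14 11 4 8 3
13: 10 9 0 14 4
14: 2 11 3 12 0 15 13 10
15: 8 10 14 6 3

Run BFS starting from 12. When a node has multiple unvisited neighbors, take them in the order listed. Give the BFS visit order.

Visit 12; enqueue 14, 11, 4, 8, 3 → queue [14, 11, 4, 8, 3]
Visit 14; enqueue 2, 0, 15, 13, 10 → queue [11, 4, 8, 3, 2, 0, 15, 13, 10]
Visit 11 → queue [4, 8, 3, 2, 0, 15, 13, 10]
Visit 4 → queue [8, 3, 2, 0, 15, 13, 10]
Visit 8 → queue [3, 2, 0, 15, 13, 10]
Visit 3; enqueue 5, 6 → queue [2, 0, 15, 13, 10, 5, 6]
Visit 2; enqueue 7 → queue [0, 15, 13, 10, 5, 6, 7]
Visit 0 → queue [15, 13, 10, 5, 6, 7]
Visit 15 → queue [13, 10, 5, 6, 7]
Visit 13; enqueue 9 → queue [10, 5, 6, 7, 9]
Visit 10; enqueue 1 → queue [5, 6, 7, 9, 1]
Visit 5 → queue [6, 7, 9, 1]
Visit 6 → queue [7, 9, 1]
Visit 7 → queue [9, 1]
Visit 9 → queue [1]
Visit 1 → queue []

12 -> 14 -> 11 -> 4 -> 8 -> 3 -> 2 -> 0 -> 15 -> 13 -> 10 -> 5 -> 6 -> 7 -> 9 -> 1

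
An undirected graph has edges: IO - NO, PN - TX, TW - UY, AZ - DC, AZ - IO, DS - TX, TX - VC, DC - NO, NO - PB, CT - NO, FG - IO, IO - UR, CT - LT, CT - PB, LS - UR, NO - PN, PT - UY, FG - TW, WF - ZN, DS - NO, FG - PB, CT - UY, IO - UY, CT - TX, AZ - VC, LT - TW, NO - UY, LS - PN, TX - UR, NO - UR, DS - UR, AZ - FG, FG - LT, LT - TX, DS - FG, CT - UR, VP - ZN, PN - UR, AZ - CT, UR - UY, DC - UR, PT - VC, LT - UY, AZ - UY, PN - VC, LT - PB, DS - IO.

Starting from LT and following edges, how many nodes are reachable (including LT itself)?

17

BFS from LT visits: LT, CT, FG, PB, TW, TX, UY, AZ, NO, UR, DS, IO, PN, VC, PT, DC, LS
Reachable nodes: 17 of 20 total.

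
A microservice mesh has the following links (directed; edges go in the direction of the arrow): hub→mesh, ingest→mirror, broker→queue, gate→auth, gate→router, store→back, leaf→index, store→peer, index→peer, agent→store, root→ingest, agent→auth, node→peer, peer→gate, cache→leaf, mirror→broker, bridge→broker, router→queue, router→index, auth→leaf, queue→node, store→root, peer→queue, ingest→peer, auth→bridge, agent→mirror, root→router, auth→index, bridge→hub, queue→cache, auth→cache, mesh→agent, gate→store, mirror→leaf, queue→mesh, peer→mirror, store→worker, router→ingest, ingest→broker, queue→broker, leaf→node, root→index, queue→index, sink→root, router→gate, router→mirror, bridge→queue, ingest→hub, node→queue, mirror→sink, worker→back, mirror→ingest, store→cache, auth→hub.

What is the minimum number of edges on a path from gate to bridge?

2

Level 0: gate
Level 1: auth, router, store
Level 2: back, bridge, cache, hub, index, ingest, leaf, mirror, peer, queue, root, worker
Level 3: broker, mesh, node, sink
Level 4: agent
bridge first appears at level 2.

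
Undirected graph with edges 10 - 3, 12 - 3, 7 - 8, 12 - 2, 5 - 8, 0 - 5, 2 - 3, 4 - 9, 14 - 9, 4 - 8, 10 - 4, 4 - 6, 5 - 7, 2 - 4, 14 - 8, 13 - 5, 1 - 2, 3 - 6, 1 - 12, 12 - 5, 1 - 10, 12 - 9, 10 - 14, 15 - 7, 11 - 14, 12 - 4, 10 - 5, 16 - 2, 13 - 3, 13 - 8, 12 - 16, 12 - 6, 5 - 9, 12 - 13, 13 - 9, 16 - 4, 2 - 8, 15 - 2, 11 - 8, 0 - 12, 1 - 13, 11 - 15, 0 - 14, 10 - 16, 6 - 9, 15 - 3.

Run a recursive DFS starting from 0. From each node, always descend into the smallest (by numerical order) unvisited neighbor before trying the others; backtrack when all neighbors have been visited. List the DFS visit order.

0 5 7 8 2 1 10 3 6 4 9 12 13 16 14 11 15

Visit 0
0 → 5
5 → 7
7 → 8
8 → 2
2 → 1
1 → 10
10 → 3
3 → 6
6 → 4
4 → 9
9 → 12
12 → 13
12 → 16
9 → 14
14 → 11
11 → 15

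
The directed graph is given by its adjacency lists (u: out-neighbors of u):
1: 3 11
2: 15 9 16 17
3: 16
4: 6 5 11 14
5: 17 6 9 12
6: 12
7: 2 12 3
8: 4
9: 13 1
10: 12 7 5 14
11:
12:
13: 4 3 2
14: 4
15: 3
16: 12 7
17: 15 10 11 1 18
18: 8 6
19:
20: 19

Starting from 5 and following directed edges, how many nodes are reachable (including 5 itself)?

18

BFS from 5 visits: 5, 17, 6, 9, 12, 15, 10, 11, 1, 18, 13, 3, 7, 14, 8, 4, 2, 16
Reachable nodes: 18 of 20 total.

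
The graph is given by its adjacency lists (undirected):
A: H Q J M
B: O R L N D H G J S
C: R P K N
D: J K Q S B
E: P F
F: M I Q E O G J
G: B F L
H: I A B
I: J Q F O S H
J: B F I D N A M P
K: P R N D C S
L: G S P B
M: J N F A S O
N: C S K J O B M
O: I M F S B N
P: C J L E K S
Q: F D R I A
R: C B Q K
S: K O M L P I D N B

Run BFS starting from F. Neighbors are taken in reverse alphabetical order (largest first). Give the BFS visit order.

Visit F; enqueue Q, O, M, J, I, G, E → queue [Q, O, M, J, I, G, E]
Visit Q; enqueue R, D, A → queue [O, M, J, I, G, E, R, D, A]
Visit O; enqueue S, N, B → queue [M, J, I, G, E, R, D, A, S, N, B]
Visit M → queue [J, I, G, E, R, D, A, S, N, B]
Visit J; enqueue P → queue [I, G, E, R, D, A, S, N, B, P]
Visit I; enqueue H → queue [G, E, R, D, A, S, N, B, P, H]
Visit G; enqueue L → queue [E, R, D, A, S, N, B, P, H, L]
Visit E → queue [R, D, A, S, N, B, P, H, L]
Visit R; enqueue K, C → queue [D, A, S, N, B, P, H, L, K, C]
Visit D → queue [A, S, N, B, P, H, L, K, C]
Visit A → queue [S, N, B, P, H, L, K, C]
Visit S → queue [N, B, P, H, L, K, C]
Visit N → queue [B, P, H, L, K, C]
Visit B → queue [P, H, L, K, C]
Visit P → queue [H, L, K, C]
Visit H → queue [L, K, C]
Visit L → queue [K, C]
Visit K → queue [C]
Visit C → queue []

F -> Q -> O -> M -> J -> I -> G -> E -> R -> D -> A -> S -> N -> B -> P -> H -> L -> K -> C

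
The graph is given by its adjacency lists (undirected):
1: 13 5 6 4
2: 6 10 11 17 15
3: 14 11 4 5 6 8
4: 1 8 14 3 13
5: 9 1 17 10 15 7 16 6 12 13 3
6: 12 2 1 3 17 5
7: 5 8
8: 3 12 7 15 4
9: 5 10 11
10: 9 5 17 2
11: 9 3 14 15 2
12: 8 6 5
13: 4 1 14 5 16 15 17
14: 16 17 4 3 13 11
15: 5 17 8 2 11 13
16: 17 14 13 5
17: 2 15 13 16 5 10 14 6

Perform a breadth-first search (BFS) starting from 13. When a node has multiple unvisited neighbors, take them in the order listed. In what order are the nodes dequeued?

13, 4, 1, 14, 5, 16, 15, 17, 8, 3, 6, 11, 9, 10, 7, 12, 2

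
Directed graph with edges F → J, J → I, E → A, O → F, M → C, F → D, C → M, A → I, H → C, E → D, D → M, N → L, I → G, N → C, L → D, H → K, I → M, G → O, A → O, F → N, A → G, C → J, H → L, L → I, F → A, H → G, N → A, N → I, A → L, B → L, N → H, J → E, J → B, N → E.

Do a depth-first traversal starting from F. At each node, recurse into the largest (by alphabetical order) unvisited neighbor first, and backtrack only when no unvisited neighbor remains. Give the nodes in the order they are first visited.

F, N, L, I, M, C, J, E, D, A, O, G, B, H, K

Visit F
F → N
N → L
L → I
I → M
M → C
C → J
J → E
E → D
E → A
A → O
A → G
J → B
N → H
H → K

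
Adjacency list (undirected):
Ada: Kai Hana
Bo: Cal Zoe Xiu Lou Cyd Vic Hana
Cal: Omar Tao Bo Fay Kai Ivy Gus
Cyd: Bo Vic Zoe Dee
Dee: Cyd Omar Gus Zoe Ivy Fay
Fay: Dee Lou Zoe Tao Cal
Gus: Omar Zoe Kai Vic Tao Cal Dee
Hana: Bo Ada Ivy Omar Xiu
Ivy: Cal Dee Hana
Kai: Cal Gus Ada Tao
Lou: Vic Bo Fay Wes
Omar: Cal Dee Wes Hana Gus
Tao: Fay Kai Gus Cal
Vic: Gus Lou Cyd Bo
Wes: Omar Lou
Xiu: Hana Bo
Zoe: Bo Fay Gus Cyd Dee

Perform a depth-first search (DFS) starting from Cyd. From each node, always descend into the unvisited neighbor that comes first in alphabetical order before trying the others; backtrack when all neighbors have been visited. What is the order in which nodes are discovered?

Cyd -> Bo -> Cal -> Fay -> Dee -> Gus -> Kai -> Ada -> Hana -> Ivy -> Omar -> Wes -> Lou -> Vic -> Xiu -> Tao -> Zoe

Visit Cyd
Cyd → Bo
Bo → Cal
Cal → Fay
Fay → Dee
Dee → Gus
Gus → Kai
Kai → Ada
Ada → Hana
Hana → Ivy
Hana → Omar
Omar → Wes
Wes → Lou
Lou → Vic
Hana → Xiu
Kai → Tao
Gus → Zoe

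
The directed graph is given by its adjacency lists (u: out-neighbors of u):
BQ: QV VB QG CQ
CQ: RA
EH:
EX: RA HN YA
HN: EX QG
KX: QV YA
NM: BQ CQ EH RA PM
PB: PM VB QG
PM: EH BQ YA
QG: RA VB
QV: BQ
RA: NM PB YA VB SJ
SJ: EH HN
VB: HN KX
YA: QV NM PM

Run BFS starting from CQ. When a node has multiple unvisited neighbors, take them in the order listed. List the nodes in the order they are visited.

CQ, RA, NM, PB, YA, VB, SJ, BQ, EH, PM, QG, QV, HN, KX, EX

Visit CQ; enqueue RA → queue [RA]
Visit RA; enqueue NM, PB, YA, VB, SJ → queue [NM, PB, YA, VB, SJ]
Visit NM; enqueue BQ, EH, PM → queue [PB, YA, VB, SJ, BQ, EH, PM]
Visit PB; enqueue QG → queue [YA, VB, SJ, BQ, EH, PM, QG]
Visit YA; enqueue QV → queue [VB, SJ, BQ, EH, PM, QG, QV]
Visit VB; enqueue HN, KX → queue [SJ, BQ, EH, PM, QG, QV, HN, KX]
Visit SJ → queue [BQ, EH, PM, QG, QV, HN, KX]
Visit BQ → queue [EH, PM, QG, QV, HN, KX]
Visit EH → queue [PM, QG, QV, HN, KX]
Visit PM → queue [QG, QV, HN, KX]
Visit QG → queue [QV, HN, KX]
Visit QV → queue [HN, KX]
Visit HN; enqueue EX → queue [KX, EX]
Visit KX → queue [EX]
Visit EX → queue []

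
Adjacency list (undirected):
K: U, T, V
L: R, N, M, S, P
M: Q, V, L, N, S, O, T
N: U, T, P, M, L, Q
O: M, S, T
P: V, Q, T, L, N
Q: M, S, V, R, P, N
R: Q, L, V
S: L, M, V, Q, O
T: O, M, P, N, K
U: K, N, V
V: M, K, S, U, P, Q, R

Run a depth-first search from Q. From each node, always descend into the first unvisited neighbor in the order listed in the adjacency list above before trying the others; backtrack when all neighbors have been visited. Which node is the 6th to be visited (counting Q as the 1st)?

Visit Q
Q → M
M → V
V → K
K → U
U → N
N → T
T → O
O → S
S → L
L → R
L → P

Visit order: Q, M, V, K, U, N, T, O, S, L, R, P

N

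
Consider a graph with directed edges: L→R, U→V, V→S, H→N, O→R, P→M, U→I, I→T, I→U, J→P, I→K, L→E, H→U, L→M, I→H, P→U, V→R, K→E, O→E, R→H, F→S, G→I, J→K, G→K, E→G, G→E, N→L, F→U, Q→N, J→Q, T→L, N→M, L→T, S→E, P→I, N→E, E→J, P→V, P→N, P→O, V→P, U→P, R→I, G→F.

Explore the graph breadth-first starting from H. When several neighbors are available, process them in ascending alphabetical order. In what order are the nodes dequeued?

H -> N -> U -> E -> L -> M -> I -> P -> V -> G -> J -> R -> T -> K -> O -> S -> F -> Q

Visit H; enqueue N, U → queue [N, U]
Visit N; enqueue E, L, M → queue [U, E, L, M]
Visit U; enqueue I, P, V → queue [E, L, M, I, P, V]
Visit E; enqueue G, J → queue [L, M, I, P, V, G, J]
Visit L; enqueue R, T → queue [M, I, P, V, G, J, R, T]
Visit M → queue [I, P, V, G, J, R, T]
Visit I; enqueue K → queue [P, V, G, J, R, T, K]
Visit P; enqueue O → queue [V, G, J, R, T, K, O]
Visit V; enqueue S → queue [G, J, R, T, K, O, S]
Visit G; enqueue F → queue [J, R, T, K, O, S, F]
Visit J; enqueue Q → queue [R, T, K, O, S, F, Q]
Visit R → queue [T, K, O, S, F, Q]
Visit T → queue [K, O, S, F, Q]
Visit K → queue [O, S, F, Q]
Visit O → queue [S, F, Q]
Visit S → queue [F, Q]
Visit F → queue [Q]
Visit Q → queue []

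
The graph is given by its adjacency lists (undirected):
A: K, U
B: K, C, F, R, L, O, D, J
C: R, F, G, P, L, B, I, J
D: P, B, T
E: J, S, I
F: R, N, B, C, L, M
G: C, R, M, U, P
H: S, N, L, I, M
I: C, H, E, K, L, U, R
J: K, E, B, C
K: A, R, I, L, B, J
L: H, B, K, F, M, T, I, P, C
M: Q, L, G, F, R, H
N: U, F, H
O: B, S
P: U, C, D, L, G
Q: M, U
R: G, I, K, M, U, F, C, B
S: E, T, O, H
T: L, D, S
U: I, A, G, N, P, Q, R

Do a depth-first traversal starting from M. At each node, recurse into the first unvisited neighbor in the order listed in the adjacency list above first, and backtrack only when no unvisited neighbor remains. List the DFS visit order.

Visit M
M → Q
Q → U
U → I
I → C
C → R
R → G
G → P
P → D
D → B
B → K
K → A
K → L
L → H
H → S
S → E
E → J
S → T
S → O
H → N
N → F

M → Q → U → I → C → R → G → P → D → B → K → A → L → H → S → E → J → T → O → N → F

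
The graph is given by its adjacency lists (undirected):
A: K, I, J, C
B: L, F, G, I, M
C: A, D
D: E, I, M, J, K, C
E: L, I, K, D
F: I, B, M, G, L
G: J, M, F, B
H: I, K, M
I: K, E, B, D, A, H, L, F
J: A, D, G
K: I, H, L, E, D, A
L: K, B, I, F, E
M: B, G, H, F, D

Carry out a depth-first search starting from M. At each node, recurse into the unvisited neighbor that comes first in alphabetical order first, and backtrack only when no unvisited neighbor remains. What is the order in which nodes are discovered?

M → B → F → G → J → A → C → D → E → I → H → K → L

Visit M
M → B
B → F
F → G
G → J
J → A
A → C
C → D
D → E
E → I
I → H
H → K
K → L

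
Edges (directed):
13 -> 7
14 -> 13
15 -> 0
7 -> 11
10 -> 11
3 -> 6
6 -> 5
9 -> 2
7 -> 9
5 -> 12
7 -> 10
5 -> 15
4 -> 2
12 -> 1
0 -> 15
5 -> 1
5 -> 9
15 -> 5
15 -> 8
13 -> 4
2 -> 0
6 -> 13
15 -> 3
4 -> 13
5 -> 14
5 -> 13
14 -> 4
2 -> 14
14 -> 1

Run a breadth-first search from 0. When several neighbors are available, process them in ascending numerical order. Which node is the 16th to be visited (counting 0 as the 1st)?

11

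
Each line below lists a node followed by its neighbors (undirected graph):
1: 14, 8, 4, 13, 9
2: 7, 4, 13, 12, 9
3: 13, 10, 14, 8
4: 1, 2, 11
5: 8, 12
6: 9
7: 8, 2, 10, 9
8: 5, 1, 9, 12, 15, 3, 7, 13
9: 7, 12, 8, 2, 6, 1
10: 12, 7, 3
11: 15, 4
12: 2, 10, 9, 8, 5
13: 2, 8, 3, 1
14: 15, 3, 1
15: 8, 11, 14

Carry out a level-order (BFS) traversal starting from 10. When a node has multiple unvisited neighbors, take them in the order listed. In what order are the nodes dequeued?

10 → 12 → 7 → 3 → 2 → 9 → 8 → 5 → 13 → 14 → 4 → 6 → 1 → 15 → 11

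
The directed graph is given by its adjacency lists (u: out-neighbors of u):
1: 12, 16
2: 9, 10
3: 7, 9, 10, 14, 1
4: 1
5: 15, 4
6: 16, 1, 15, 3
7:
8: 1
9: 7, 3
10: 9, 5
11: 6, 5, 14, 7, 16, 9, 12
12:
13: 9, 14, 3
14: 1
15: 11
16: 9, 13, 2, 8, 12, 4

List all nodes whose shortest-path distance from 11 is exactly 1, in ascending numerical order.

Level 0: 11
Level 1: 5, 6, 7, 9, 12, 14, 16
Level 2: 1, 2, 3, 4, 8, 13, 15
Level 3: 10

5, 6, 7, 9, 12, 14, 16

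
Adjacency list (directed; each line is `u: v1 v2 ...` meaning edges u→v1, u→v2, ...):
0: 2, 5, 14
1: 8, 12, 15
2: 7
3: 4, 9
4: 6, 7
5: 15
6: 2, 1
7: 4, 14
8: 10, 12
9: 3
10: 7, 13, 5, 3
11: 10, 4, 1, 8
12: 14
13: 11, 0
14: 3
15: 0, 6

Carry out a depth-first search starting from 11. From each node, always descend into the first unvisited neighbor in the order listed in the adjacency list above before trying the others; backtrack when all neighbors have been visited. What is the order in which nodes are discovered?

11, 10, 7, 4, 6, 2, 1, 8, 12, 14, 3, 9, 15, 0, 5, 13

Visit 11
11 → 10
10 → 7
7 → 4
4 → 6
6 → 2
6 → 1
1 → 8
8 → 12
12 → 14
14 → 3
3 → 9
1 → 15
15 → 0
0 → 5
10 → 13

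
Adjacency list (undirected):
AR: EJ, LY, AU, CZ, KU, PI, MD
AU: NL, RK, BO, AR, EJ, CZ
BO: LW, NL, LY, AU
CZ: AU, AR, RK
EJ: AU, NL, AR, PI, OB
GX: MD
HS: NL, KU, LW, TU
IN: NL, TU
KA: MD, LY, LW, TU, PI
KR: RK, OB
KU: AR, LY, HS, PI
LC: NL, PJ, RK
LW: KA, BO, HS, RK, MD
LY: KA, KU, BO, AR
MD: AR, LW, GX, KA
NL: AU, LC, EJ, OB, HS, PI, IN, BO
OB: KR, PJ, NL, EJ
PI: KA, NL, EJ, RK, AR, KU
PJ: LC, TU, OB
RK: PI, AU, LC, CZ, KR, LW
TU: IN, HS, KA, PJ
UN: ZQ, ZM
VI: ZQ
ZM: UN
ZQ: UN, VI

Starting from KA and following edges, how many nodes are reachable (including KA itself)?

21

BFS from KA visits: KA, MD, LY, LW, TU, PI, AR, GX, KU, BO, HS, RK, IN, PJ, NL, EJ, AU, CZ, LC, KR, OB
Reachable nodes: 21 of 25 total.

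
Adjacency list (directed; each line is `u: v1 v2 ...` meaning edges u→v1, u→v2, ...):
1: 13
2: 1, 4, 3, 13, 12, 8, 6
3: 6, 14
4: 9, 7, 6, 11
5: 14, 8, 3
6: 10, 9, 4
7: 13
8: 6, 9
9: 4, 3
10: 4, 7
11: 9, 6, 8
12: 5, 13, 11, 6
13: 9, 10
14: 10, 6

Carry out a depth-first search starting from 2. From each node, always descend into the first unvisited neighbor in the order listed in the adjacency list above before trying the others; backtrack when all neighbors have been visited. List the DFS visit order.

2 → 1 → 13 → 9 → 4 → 7 → 6 → 10 → 11 → 8 → 3 → 14 → 12 → 5

Visit 2
2 → 1
1 → 13
13 → 9
9 → 4
4 → 7
4 → 6
6 → 10
4 → 11
11 → 8
9 → 3
3 → 14
2 → 12
12 → 5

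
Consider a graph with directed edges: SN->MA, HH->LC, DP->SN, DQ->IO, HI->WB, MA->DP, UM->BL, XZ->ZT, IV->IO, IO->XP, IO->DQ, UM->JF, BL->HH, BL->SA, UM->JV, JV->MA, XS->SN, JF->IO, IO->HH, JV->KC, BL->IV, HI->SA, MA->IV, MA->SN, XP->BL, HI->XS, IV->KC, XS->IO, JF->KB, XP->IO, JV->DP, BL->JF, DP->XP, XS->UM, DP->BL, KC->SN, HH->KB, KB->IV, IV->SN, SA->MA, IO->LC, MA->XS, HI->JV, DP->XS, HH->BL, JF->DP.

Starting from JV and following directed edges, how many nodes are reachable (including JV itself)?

BFS from JV visits: JV, MA, KC, DP, XS, SN, IV, XP, BL, UM, IO, SA, JF, HH, LC, DQ, KB
Reachable nodes: 17 of 21 total.

17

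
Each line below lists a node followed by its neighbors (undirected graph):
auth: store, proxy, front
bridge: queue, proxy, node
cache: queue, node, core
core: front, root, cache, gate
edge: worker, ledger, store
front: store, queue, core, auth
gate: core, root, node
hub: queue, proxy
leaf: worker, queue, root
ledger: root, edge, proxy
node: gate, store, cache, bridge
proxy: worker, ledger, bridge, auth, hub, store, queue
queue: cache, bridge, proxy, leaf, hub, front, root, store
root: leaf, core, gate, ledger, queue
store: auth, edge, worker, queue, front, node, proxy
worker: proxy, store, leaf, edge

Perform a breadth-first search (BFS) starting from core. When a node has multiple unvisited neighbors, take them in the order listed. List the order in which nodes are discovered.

Visit core; enqueue front, root, cache, gate → queue [front, root, cache, gate]
Visit front; enqueue store, queue, auth → queue [root, cache, gate, store, queue, auth]
Visit root; enqueue leaf, ledger → queue [cache, gate, store, queue, auth, leaf, ledger]
Visit cache; enqueue node → queue [gate, store, queue, auth, leaf, ledger, node]
Visit gate → queue [store, queue, auth, leaf, ledger, node]
Visit store; enqueue edge, worker, proxy → queue [queue, auth, leaf, ledger, node, edge, worker, proxy]
Visit queue; enqueue bridge, hub → queue [auth, leaf, ledger, node, edge, worker, proxy, bridge, hub]
Visit auth → queue [leaf, ledger, node, edge, worker, proxy, bridge, hub]
Visit leaf → queue [ledger, node, edge, worker, proxy, bridge, hub]
Visit ledger → queue [node, edge, worker, proxy, bridge, hub]
Visit node → queue [edge, worker, proxy, bridge, hub]
Visit edge → queue [worker, proxy, bridge, hub]
Visit worker → queue [proxy, bridge, hub]
Visit proxy → queue [bridge, hub]
Visit bridge → queue [hub]
Visit hub → queue []

core → front → root → cache → gate → store → queue → auth → leaf → ledger → node → edge → worker → proxy → bridge → hub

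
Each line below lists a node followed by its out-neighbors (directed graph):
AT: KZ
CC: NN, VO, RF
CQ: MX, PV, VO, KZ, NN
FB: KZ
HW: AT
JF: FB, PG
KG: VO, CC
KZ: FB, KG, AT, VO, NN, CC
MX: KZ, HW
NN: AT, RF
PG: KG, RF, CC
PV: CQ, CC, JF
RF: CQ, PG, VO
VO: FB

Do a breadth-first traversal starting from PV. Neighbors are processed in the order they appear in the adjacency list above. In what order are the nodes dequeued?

PV, CQ, CC, JF, MX, VO, KZ, NN, RF, FB, PG, HW, KG, AT

Visit PV; enqueue CQ, CC, JF → queue [CQ, CC, JF]
Visit CQ; enqueue MX, VO, KZ, NN → queue [CC, JF, MX, VO, KZ, NN]
Visit CC; enqueue RF → queue [JF, MX, VO, KZ, NN, RF]
Visit JF; enqueue FB, PG → queue [MX, VO, KZ, NN, RF, FB, PG]
Visit MX; enqueue HW → queue [VO, KZ, NN, RF, FB, PG, HW]
Visit VO → queue [KZ, NN, RF, FB, PG, HW]
Visit KZ; enqueue KG, AT → queue [NN, RF, FB, PG, HW, KG, AT]
Visit NN → queue [RF, FB, PG, HW, KG, AT]
Visit RF → queue [FB, PG, HW, KG, AT]
Visit FB → queue [PG, HW, KG, AT]
Visit PG → queue [HW, KG, AT]
Visit HW → queue [KG, AT]
Visit KG → queue [AT]
Visit AT → queue []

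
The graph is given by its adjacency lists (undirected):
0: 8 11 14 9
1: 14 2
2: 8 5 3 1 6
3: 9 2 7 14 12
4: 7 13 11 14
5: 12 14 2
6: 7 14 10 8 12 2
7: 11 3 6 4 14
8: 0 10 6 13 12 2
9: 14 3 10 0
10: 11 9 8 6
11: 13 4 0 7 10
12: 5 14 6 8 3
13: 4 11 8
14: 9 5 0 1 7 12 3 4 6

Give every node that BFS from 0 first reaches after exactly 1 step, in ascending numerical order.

Level 0: 0
Level 1: 8, 9, 11, 14
Level 2: 1, 2, 3, 4, 5, 6, 7, 10, 12, 13

8, 9, 11, 14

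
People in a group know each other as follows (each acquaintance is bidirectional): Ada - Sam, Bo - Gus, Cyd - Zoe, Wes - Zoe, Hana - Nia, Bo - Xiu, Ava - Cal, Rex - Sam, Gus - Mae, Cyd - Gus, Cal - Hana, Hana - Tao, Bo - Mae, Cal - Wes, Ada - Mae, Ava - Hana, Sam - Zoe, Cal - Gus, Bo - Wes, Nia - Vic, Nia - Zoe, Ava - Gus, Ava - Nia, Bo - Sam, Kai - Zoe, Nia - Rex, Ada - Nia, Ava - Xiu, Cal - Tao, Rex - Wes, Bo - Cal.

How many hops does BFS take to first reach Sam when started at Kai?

2

Level 0: Kai
Level 1: Zoe
Level 2: Cyd, Nia, Sam, Wes
Level 3: Ada, Ava, Bo, Cal, Gus, Hana, Rex, Vic
Level 4: Mae, Tao, Xiu
Sam first appears at level 2.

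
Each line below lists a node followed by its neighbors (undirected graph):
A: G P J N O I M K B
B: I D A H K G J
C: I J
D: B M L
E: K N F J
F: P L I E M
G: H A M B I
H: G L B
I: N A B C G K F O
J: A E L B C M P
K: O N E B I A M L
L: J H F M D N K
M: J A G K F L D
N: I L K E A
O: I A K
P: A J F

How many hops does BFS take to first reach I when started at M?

2

Level 0: M
Level 1: A, D, F, G, J, K, L
Level 2: B, C, E, H, I, N, O, P
I first appears at level 2.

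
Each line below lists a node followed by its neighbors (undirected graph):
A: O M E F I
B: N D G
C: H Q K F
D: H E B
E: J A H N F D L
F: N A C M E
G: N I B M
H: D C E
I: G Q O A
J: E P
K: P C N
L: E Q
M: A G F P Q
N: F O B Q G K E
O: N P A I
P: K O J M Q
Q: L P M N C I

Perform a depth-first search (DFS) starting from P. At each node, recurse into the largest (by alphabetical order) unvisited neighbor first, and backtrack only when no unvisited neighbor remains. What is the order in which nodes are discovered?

P, Q, N, O, I, G, M, F, E, L, J, H, D, B, C, K, A

Visit P
P → Q
Q → N
N → O
O → I
I → G
G → M
M → F
F → E
E → L
E → J
E → H
H → D
D → B
H → C
C → K
E → A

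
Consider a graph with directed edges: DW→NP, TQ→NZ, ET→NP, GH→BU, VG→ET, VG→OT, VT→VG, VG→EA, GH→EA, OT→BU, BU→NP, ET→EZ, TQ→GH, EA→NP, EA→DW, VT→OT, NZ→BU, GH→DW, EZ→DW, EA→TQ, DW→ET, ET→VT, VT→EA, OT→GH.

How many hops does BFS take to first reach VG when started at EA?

4

Level 0: EA
Level 1: DW, NP, TQ
Level 2: ET, GH, NZ
Level 3: BU, EZ, VT
Level 4: OT, VG
VG first appears at level 4.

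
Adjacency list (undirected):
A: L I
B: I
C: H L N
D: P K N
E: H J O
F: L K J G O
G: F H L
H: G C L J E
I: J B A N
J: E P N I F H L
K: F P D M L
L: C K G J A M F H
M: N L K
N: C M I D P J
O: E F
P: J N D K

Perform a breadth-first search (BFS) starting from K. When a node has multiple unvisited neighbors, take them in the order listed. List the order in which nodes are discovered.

Visit K; enqueue F, P, D, M, L → queue [F, P, D, M, L]
Visit F; enqueue J, G, O → queue [P, D, M, L, J, G, O]
Visit P; enqueue N → queue [D, M, L, J, G, O, N]
Visit D → queue [M, L, J, G, O, N]
Visit M → queue [L, J, G, O, N]
Visit L; enqueue C, A, H → queue [J, G, O, N, C, A, H]
Visit J; enqueue E, I → queue [G, O, N, C, A, H, E, I]
Visit G → queue [O, N, C, A, H, E, I]
Visit O → queue [N, C, A, H, E, I]
Visit N → queue [C, A, H, E, I]
Visit C → queue [A, H, E, I]
Visit A → queue [H, E, I]
Visit H → queue [E, I]
Visit E → queue [I]
Visit I; enqueue B → queue [B]
Visit B → queue []

K, F, P, D, M, L, J, G, O, N, C, A, H, E, I, B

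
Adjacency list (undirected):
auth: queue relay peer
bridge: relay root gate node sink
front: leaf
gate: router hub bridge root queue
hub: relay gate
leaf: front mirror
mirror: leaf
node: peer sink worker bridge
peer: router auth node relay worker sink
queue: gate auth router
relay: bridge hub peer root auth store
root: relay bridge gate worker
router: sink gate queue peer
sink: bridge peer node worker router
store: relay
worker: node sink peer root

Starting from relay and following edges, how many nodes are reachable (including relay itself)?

13

BFS from relay visits: relay, bridge, hub, peer, root, auth, store, gate, node, sink, router, worker, queue
Reachable nodes: 13 of 16 total.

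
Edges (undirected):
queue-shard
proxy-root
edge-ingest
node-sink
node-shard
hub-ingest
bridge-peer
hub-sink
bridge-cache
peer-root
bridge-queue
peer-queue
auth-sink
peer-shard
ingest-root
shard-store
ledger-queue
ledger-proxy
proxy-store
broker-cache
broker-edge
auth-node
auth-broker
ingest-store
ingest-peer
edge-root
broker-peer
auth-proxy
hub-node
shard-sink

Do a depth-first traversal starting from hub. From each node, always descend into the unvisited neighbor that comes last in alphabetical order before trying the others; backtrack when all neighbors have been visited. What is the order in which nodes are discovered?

Visit hub
hub → sink
sink → shard
shard → store
store → proxy
proxy → root
root → peer
peer → queue
queue → ledger
queue → bridge
bridge → cache
cache → broker
broker → edge
edge → ingest
broker → auth
auth → node

hub → sink → shard → store → proxy → root → peer → queue → ledger → bridge → cache → broker → edge → ingest → auth → node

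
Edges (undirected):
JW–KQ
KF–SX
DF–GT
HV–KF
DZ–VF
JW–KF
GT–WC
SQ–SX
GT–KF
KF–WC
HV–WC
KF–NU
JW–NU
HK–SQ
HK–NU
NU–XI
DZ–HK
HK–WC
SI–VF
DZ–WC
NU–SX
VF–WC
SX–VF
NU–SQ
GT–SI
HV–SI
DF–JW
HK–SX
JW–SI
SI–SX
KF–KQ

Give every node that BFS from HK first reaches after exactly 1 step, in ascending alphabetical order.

DZ, NU, SQ, SX, WC

Level 0: HK
Level 1: DZ, NU, SQ, SX, WC
Level 2: GT, HV, JW, KF, SI, VF, XI
Level 3: DF, KQ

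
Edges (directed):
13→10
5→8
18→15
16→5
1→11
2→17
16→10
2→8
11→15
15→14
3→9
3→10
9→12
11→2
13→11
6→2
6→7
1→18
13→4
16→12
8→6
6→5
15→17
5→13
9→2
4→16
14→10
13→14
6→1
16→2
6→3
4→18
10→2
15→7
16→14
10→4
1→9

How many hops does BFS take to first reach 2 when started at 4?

Level 0: 4
Level 1: 16, 18
Level 2: 2, 5, 10, 12, 14, 15
Level 3: 7, 8, 13, 17
Level 4: 6, 11
Level 5: 1, 3
Level 6: 9
2 first appears at level 2.

2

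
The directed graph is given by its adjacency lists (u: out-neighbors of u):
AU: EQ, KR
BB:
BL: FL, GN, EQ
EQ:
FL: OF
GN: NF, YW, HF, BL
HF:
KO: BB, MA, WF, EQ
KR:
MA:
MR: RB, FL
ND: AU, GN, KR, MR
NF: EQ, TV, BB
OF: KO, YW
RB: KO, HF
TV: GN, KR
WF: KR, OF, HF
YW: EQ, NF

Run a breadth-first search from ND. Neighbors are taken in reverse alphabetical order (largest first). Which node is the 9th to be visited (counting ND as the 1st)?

Visit ND; enqueue MR, KR, GN, AU → queue [MR, KR, GN, AU]
Visit MR; enqueue RB, FL → queue [KR, GN, AU, RB, FL]
Visit KR → queue [GN, AU, RB, FL]
Visit GN; enqueue YW, NF, HF, BL → queue [AU, RB, FL, YW, NF, HF, BL]
Visit AU; enqueue EQ → queue [RB, FL, YW, NF, HF, BL, EQ]
Visit RB; enqueue KO → queue [FL, YW, NF, HF, BL, EQ, KO]
Visit FL; enqueue OF → queue [YW, NF, HF, BL, EQ, KO, OF]
Visit YW → queue [NF, HF, BL, EQ, KO, OF]
Visit NF; enqueue TV, BB → queue [HF, BL, EQ, KO, OF, TV, BB]
Visit HF → queue [BL, EQ, KO, OF, TV, BB]
Visit BL → queue [EQ, KO, OF, TV, BB]
Visit EQ → queue [KO, OF, TV, BB]
Visit KO; enqueue WF, MA → queue [OF, TV, BB, WF, MA]
Visit OF → queue [TV, BB, WF, MA]
Visit TV → queue [BB, WF, MA]
Visit BB → queue [WF, MA]
Visit WF → queue [MA]
Visit MA → queue []

Visit order: ND, MR, KR, GN, AU, RB, FL, YW, NF, HF, BL, EQ, KO, OF, TV, BB, WF, MA

NF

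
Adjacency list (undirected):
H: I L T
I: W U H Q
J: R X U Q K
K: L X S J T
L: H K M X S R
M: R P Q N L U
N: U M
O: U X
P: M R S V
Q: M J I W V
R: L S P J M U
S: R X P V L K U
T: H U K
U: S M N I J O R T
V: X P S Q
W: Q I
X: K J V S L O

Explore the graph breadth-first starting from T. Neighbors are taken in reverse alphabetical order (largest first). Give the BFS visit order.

Visit T; enqueue U, K, H → queue [U, K, H]
Visit U; enqueue S, R, O, N, M, J, I → queue [K, H, S, R, O, N, M, J, I]
Visit K; enqueue X, L → queue [H, S, R, O, N, M, J, I, X, L]
Visit H → queue [S, R, O, N, M, J, I, X, L]
Visit S; enqueue V, P → queue [R, O, N, M, J, I, X, L, V, P]
Visit R → queue [O, N, M, J, I, X, L, V, P]
Visit O → queue [N, M, J, I, X, L, V, P]
Visit N → queue [M, J, I, X, L, V, P]
Visit M; enqueue Q → queue [J, I, X, L, V, P, Q]
Visit J → queue [I, X, L, V, P, Q]
Visit I; enqueue W → queue [X, L, V, P, Q, W]
Visit X → queue [L, V, P, Q, W]
Visit L → queue [V, P, Q, W]
Visit V → queue [P, Q, W]
Visit P → queue [Q, W]
Visit Q → queue [W]
Visit W → queue []

T → U → K → H → S → R → O → N → M → J → I → X → L → V → P → Q → W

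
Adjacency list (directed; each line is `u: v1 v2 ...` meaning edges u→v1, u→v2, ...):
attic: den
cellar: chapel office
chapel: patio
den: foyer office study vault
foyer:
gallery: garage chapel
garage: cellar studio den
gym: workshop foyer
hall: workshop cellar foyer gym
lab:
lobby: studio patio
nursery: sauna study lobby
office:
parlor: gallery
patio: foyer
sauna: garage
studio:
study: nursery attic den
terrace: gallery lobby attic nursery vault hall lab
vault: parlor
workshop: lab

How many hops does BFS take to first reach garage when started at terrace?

2

Level 0: terrace
Level 1: attic, gallery, hall, lab, lobby, nursery, vault
Level 2: cellar, chapel, den, foyer, garage, gym, parlor, patio, sauna, studio, study, workshop
Level 3: office
garage first appears at level 2.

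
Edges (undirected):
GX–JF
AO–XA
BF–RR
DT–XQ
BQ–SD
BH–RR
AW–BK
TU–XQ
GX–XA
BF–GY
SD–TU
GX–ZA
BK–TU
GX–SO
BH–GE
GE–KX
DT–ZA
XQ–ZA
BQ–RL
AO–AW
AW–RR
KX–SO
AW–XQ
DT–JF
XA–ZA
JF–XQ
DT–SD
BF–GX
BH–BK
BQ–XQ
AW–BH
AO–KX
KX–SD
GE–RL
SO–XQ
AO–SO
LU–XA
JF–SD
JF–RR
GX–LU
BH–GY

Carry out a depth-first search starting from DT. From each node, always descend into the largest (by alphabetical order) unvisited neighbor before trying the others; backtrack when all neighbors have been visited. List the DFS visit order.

Visit DT
DT → ZA
ZA → XQ
XQ → TU
TU → SD
SD → KX
KX → SO
SO → GX
GX → XA
XA → LU
XA → AO
AO → AW
AW → RR
RR → JF
RR → BH
BH → GY
GY → BF
BH → GE
GE → RL
RL → BQ
BH → BK

DT, ZA, XQ, TU, SD, KX, SO, GX, XA, LU, AO, AW, RR, JF, BH, GY, BF, GE, RL, BQ, BK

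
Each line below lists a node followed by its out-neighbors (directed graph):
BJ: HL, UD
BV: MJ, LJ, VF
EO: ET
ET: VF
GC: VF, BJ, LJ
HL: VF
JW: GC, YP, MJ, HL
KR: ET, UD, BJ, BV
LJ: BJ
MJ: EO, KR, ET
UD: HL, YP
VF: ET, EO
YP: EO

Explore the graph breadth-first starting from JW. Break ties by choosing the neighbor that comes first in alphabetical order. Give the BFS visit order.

Visit JW; enqueue GC, HL, MJ, YP → queue [GC, HL, MJ, YP]
Visit GC; enqueue BJ, LJ, VF → queue [HL, MJ, YP, BJ, LJ, VF]
Visit HL → queue [MJ, YP, BJ, LJ, VF]
Visit MJ; enqueue EO, ET, KR → queue [YP, BJ, LJ, VF, EO, ET, KR]
Visit YP → queue [BJ, LJ, VF, EO, ET, KR]
Visit BJ; enqueue UD → queue [LJ, VF, EO, ET, KR, UD]
Visit LJ → queue [VF, EO, ET, KR, UD]
Visit VF → queue [EO, ET, KR, UD]
Visit EO → queue [ET, KR, UD]
Visit ET → queue [KR, UD]
Visit KR; enqueue BV → queue [UD, BV]
Visit UD → queue [BV]
Visit BV → queue []

JW GC HL MJ YP BJ LJ VF EO ET KR UD BV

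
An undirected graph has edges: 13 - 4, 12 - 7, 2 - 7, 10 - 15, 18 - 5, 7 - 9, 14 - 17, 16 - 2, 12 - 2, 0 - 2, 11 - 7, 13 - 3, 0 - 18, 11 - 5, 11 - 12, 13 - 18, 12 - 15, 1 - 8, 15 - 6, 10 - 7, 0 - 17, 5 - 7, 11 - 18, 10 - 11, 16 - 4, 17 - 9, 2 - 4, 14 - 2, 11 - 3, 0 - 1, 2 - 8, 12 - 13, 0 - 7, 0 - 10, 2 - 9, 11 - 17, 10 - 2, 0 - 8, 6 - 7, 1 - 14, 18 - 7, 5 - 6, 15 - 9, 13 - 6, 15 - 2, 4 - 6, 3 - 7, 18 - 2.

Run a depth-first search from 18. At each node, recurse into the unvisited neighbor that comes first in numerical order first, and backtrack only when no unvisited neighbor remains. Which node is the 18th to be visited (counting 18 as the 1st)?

13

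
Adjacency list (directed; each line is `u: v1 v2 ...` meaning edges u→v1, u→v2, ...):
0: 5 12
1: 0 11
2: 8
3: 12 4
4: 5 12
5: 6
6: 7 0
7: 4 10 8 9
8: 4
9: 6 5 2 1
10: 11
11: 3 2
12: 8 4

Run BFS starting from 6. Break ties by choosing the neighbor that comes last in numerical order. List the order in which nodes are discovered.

6 → 7 → 0 → 10 → 9 → 8 → 4 → 12 → 5 → 11 → 2 → 1 → 3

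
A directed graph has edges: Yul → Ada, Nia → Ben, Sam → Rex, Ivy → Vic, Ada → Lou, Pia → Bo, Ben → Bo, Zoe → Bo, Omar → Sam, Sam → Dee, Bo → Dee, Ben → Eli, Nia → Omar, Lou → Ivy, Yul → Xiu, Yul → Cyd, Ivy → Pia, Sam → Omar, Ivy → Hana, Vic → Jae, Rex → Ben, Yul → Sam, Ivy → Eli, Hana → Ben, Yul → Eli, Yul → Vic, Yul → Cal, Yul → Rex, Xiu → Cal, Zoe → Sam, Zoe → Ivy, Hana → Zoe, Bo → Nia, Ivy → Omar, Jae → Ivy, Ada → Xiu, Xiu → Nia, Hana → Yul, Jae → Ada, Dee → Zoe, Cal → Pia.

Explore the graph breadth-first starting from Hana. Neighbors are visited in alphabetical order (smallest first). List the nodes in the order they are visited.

Visit Hana; enqueue Ben, Yul, Zoe → queue [Ben, Yul, Zoe]
Visit Ben; enqueue Bo, Eli → queue [Yul, Zoe, Bo, Eli]
Visit Yul; enqueue Ada, Cal, Cyd, Rex, Sam, Vic, Xiu → queue [Zoe, Bo, Eli, Ada, Cal, Cyd, Rex, Sam, Vic, Xiu]
Visit Zoe; enqueue Ivy → queue [Bo, Eli, Ada, Cal, Cyd, Rex, Sam, Vic, Xiu, Ivy]
Visit Bo; enqueue Dee, Nia → queue [Eli, Ada, Cal, Cyd, Rex, Sam, Vic, Xiu, Ivy, Dee, Nia]
Visit Eli → queue [Ada, Cal, Cyd, Rex, Sam, Vic, Xiu, Ivy, Dee, Nia]
Visit Ada; enqueue Lou → queue [Cal, Cyd, Rex, Sam, Vic, Xiu, Ivy, Dee, Nia, Lou]
Visit Cal; enqueue Pia → queue [Cyd, Rex, Sam, Vic, Xiu, Ivy, Dee, Nia, Lou, Pia]
Visit Cyd → queue [Rex, Sam, Vic, Xiu, Ivy, Dee, Nia, Lou, Pia]
Visit Rex → queue [Sam, Vic, Xiu, Ivy, Dee, Nia, Lou, Pia]
Visit Sam; enqueue Omar → queue [Vic, Xiu, Ivy, Dee, Nia, Lou, Pia, Omar]
Visit Vic; enqueue Jae → queue [Xiu, Ivy, Dee, Nia, Lou, Pia, Omar, Jae]
Visit Xiu → queue [Ivy, Dee, Nia, Lou, Pia, Omar, Jae]
Visit Ivy → queue [Dee, Nia, Lou, Pia, Omar, Jae]
Visit Dee → queue [Nia, Lou, Pia, Omar, Jae]
Visit Nia → queue [Lou, Pia, Omar, Jae]
Visit Lou → queue [Pia, Omar, Jae]
Visit Pia → queue [Omar, Jae]
Visit Omar → queue [Jae]
Visit Jae → queue []

Hana, Ben, Yul, Zoe, Bo, Eli, Ada, Cal, Cyd, Rex, Sam, Vic, Xiu, Ivy, Dee, Nia, Lou, Pia, Omar, Jae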